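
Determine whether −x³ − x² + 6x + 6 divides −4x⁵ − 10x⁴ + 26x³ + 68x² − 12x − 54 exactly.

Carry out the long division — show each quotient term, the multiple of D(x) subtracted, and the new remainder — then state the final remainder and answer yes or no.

Step 1: lead(−4x⁵ − 10x⁴ + 26x³ + 68x² − 12x − 54) ÷ lead(D) = −4x⁵ ÷ −x³ = 4x². Subtract (4x²)·D = −4x⁵ − 4x⁴ + 24x³ + 24x². Remainder: −6x⁴ + 2x³ + 44x² − 12x − 54.
Step 2: lead(−6x⁴ + 2x³ + 44x² − 12x − 54) ÷ lead(D) = −6x⁴ ÷ −x³ = 6x. Subtract (6x)·D = −6x⁴ − 6x³ + 36x² + 36x. Remainder: 8x³ + 8x² − 48x − 54.
Step 3: lead(8x³ + 8x² − 48x − 54) ÷ lead(D) = 8x³ ÷ −x³ = −8. Subtract (−8)·D = 8x³ + 8x² − 48x − 48. Remainder: −6.

R(x) = −6, so D(x) is not a factor of P(x). no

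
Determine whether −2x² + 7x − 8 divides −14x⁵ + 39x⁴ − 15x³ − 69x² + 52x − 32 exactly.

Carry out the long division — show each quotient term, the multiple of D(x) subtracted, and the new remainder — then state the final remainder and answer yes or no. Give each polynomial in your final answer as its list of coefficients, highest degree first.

R = [0], so D(x) is a factor of P(x). yes

Step 1: lead(−14x⁵ + 39x⁴ − 15x³ − 69x² + 52x − 32) ÷ lead(D) = −14x⁵ ÷ −2x² = 7x³. Subtract (7x³)·D = −14x⁵ + 49x⁴ − 56x³. Remainder: −10x⁴ + 41x³ − 69x² + 52x − 32.
Step 2: lead(−10x⁴ + 41x³ − 69x² + 52x − 32) ÷ lead(D) = −10x⁴ ÷ −2x² = 5x². Subtract (5x²)·D = −10x⁴ + 35x³ − 40x². Remainder: 6x³ − 29x² + 52x − 32.
Step 3: lead(6x³ − 29x² + 52x − 32) ÷ lead(D) = 6x³ ÷ −2x² = −3x. Subtract (−3x)·D = 6x³ − 21x² + 24x. Remainder: −8x² + 28x − 32.
Step 4: lead(−8x² + 28x − 32) ÷ lead(D) = −8x² ÷ −2x² = 4. Subtract (4)·D = −8x² + 28x − 32. Remainder: 0.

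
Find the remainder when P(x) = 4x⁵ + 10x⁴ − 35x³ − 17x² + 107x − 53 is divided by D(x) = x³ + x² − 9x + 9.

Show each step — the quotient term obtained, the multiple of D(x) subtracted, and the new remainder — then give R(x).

Step 1: lead(4x⁵ + 10x⁴ − 35x³ − 17x² + 107x − 53) ÷ lead(D) = 4x⁵ ÷ x³ = 4x². Subtract (4x²)·D = 4x⁵ + 4x⁴ − 36x³ + 36x². Remainder: 6x⁴ + x³ − 53x² + 107x − 53.
Step 2: lead(6x⁴ + x³ − 53x² + 107x − 53) ÷ lead(D) = 6x⁴ ÷ x³ = 6x. Subtract (6x)·D = 6x⁴ + 6x³ − 54x² + 54x. Remainder: −5x³ + x² + 53x − 53.
Step 3: lead(−5x³ + x² + 53x − 53) ÷ lead(D) = −5x³ ÷ x³ = −5. Subtract (−5)·D = −5x³ − 5x² + 45x − 45. Remainder: 6x² + 8x − 8.

R(x) = 6x² + 8x − 8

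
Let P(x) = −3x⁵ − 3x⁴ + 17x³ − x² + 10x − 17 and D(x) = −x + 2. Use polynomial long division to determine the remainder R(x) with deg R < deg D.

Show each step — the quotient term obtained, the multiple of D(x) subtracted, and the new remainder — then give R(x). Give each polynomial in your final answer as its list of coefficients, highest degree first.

R = [-9]

Step 1: lead(−3x⁵ − 3x⁴ + 17x³ − x² + 10x − 17) ÷ lead(D) = −3x⁵ ÷ −x = 3x⁴. Subtract (3x⁴)·D = −3x⁵ + 6x⁴. Remainder: −9x⁴ + 17x³ − x² + 10x − 17.
Step 2: lead(−9x⁴ + 17x³ − x² + 10x − 17) ÷ lead(D) = −9x⁴ ÷ −x = 9x³. Subtract (9x³)·D = −9x⁴ + 18x³. Remainder: −x³ − x² + 10x − 17.
Step 3: lead(−x³ − x² + 10x − 17) ÷ lead(D) = −x³ ÷ −x = x². Subtract (x²)·D = −x³ + 2x². Remainder: −3x² + 10x − 17.
Step 4: lead(−3x² + 10x − 17) ÷ lead(D) = −3x² ÷ −x = 3x. Subtract (3x)·D = −3x² + 6x. Remainder: 4x − 17.
Step 5: lead(4x − 17) ÷ lead(D) = 4x ÷ −x = −4. Subtract (−4)·D = 4x − 8. Remainder: −9.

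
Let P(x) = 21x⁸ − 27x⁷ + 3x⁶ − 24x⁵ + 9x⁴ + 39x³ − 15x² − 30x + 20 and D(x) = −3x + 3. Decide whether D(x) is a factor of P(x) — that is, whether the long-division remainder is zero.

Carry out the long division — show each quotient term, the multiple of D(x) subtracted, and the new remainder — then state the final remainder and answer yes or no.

R(x) = −4, so D(x) is not a factor of P(x). no

Step 1: lead(21x⁸ − 27x⁷ + 3x⁶ − 24x⁵ + 9x⁴ + 39x³ − 15x² − 30x + 20) ÷ lead(D) = 21x⁸ ÷ −3x = −7x⁷. Subtract (−7x⁷)·D = 21x⁸ − 21x⁷. Remainder: −6x⁷ + 3x⁶ − 24x⁵ + 9x⁴ + 39x³ − 15x² − 30x + 20.
Step 2: lead(−6x⁷ + 3x⁶ − 24x⁵ + 9x⁴ + 39x³ − 15x² − 30x + 20) ÷ lead(D) = −6x⁷ ÷ −3x = 2x⁶. Subtract (2x⁶)·D = −6x⁷ + 6x⁶. Remainder: −3x⁶ − 24x⁵ + 9x⁴ + 39x³ − 15x² − 30x + 20.
Step 3: lead(−3x⁶ − 24x⁵ + 9x⁴ + 39x³ − 15x² − 30x + 20) ÷ lead(D) = −3x⁶ ÷ −3x = x⁵. Subtract (x⁵)·D = −3x⁶ + 3x⁵. Remainder: −27x⁵ + 9x⁴ + 39x³ − 15x² − 30x + 20.
Step 4: lead(−27x⁵ + 9x⁴ + 39x³ − 15x² − 30x + 20) ÷ lead(D) = −27x⁵ ÷ −3x = 9x⁴. Subtract (9x⁴)·D = −27x⁵ + 27x⁴. Remainder: −18x⁴ + 39x³ − 15x² − 30x + 20.
Step 5: lead(−18x⁴ + 39x³ − 15x² − 30x + 20) ÷ lead(D) = −18x⁴ ÷ −3x = 6x³. Subtract (6x³)·D = −18x⁴ + 18x³. Remainder: 21x³ − 15x² − 30x + 20.
Step 6: lead(21x³ − 15x² − 30x + 20) ÷ lead(D) = 21x³ ÷ −3x = −7x². Subtract (−7x²)·D = 21x³ − 21x². Remainder: 6x² − 30x + 20.
Step 7: lead(6x² − 30x + 20) ÷ lead(D) = 6x² ÷ −3x = −2x. Subtract (−2x)·D = 6x² − 6x. Remainder: −24x + 20.
Step 8: lead(−24x + 20) ÷ lead(D) = −24x ÷ −3x = 8. Subtract (8)·D = −24x + 24. Remainder: −4.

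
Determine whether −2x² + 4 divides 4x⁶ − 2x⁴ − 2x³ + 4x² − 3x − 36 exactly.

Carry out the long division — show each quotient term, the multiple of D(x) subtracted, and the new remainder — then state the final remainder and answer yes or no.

R(x) = −7x − 4, so D(x) is not a factor of P(x). no

Step 1: lead(4x⁶ − 2x⁴ − 2x³ + 4x² − 3x − 36) ÷ lead(D) = 4x⁶ ÷ −2x² = −2x⁴. Subtract (−2x⁴)·D = 4x⁶ − 8x⁴. Remainder: 6x⁴ − 2x³ + 4x² − 3x − 36.
Step 2: lead(6x⁴ − 2x³ + 4x² − 3x − 36) ÷ lead(D) = 6x⁴ ÷ −2x² = −3x². Subtract (−3x²)·D = 6x⁴ − 12x². Remainder: −2x³ + 16x² − 3x − 36.
Step 3: lead(−2x³ + 16x² − 3x − 36) ÷ lead(D) = −2x³ ÷ −2x² = x. Subtract (x)·D = −2x³ + 4x. Remainder: 16x² − 7x − 36.
Step 4: lead(16x² − 7x − 36) ÷ lead(D) = 16x² ÷ −2x² = −8. Subtract (−8)·D = 16x² − 32. Remainder: −7x − 4.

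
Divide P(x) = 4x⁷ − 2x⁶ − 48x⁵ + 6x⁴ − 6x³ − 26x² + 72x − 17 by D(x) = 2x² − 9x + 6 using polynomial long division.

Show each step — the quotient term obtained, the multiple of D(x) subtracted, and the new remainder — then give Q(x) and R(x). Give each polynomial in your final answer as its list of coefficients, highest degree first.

Step 1: lead(4x⁷ − 2x⁶ − 48x⁵ + 6x⁴ − 6x³ − 26x² + 72x − 17) ÷ lead(D) = 4x⁷ ÷ 2x² = 2x⁵. Subtract (2x⁵)·D = 4x⁷ − 18x⁶ + 12x⁵. Remainder: 16x⁶ − 60x⁵ + 6x⁴ − 6x³ − 26x² + 72x − 17.
Step 2: lead(16x⁶ − 60x⁵ + 6x⁴ − 6x³ − 26x² + 72x − 17) ÷ lead(D) = 16x⁶ ÷ 2x² = 8x⁴. Subtract (8x⁴)·D = 16x⁶ − 72x⁵ + 48x⁴. Remainder: 12x⁵ − 42x⁴ − 6x³ − 26x² + 72x − 17.
Step 3: lead(12x⁵ − 42x⁴ − 6x³ − 26x² + 72x − 17) ÷ lead(D) = 12x⁵ ÷ 2x² = 6x³. Subtract (6x³)·D = 12x⁵ − 54x⁴ + 36x³. Remainder: 12x⁴ − 42x³ − 26x² + 72x − 17.
Step 4: lead(12x⁴ − 42x³ − 26x² + 72x − 17) ÷ lead(D) = 12x⁴ ÷ 2x² = 6x². Subtract (6x²)·D = 12x⁴ − 54x³ + 36x². Remainder: 12x³ − 62x² + 72x − 17.
Step 5: lead(12x³ − 62x² + 72x − 17) ÷ lead(D) = 12x³ ÷ 2x² = 6x. Subtract (6x)·D = 12x³ − 54x² + 36x. Remainder: −8x² + 36x − 17.
Step 6: lead(−8x² + 36x − 17) ÷ lead(D) = −8x² ÷ 2x² = −4. Subtract (−4)·D = −8x² + 36x − 24. Remainder: 7.

Q = [2, 8, 6, 6, 6, -4]; R = [7]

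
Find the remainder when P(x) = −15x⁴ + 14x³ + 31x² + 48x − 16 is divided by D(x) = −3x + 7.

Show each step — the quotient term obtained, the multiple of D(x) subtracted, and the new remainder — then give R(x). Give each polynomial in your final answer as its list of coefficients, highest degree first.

R = [-2]

Step 1: lead(−15x⁴ + 14x³ + 31x² + 48x − 16) ÷ lead(D) = −15x⁴ ÷ −3x = 5x³. Subtract (5x³)·D = −15x⁴ + 35x³. Remainder: −21x³ + 31x² + 48x − 16.
Step 2: lead(−21x³ + 31x² + 48x − 16) ÷ lead(D) = −21x³ ÷ −3x = 7x². Subtract (7x²)·D = −21x³ + 49x². Remainder: −18x² + 48x − 16.
Step 3: lead(−18x² + 48x − 16) ÷ lead(D) = −18x² ÷ −3x = 6x. Subtract (6x)·D = −18x² + 42x. Remainder: 6x − 16.
Step 4: lead(6x − 16) ÷ lead(D) = 6x ÷ −3x = −2. Subtract (−2)·D = 6x − 14. Remainder: −2.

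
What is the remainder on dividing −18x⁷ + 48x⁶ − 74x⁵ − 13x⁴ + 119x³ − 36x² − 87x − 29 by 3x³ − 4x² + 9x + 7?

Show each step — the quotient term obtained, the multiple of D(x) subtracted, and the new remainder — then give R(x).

R(x) = 5x² + 3x − 8

Step 1: lead(−18x⁷ + 48x⁶ − 74x⁵ − 13x⁴ + 119x³ − 36x² − 87x − 29) ÷ lead(D) = −18x⁷ ÷ 3x³ = −6x⁴. Subtract (−6x⁴)·D = −18x⁷ + 24x⁶ − 54x⁵ − 42x⁴. Remainder: 24x⁶ − 20x⁵ + 29x⁴ + 119x³ − 36x² − 87x − 29.
Step 2: lead(24x⁶ − 20x⁵ + 29x⁴ + 119x³ − 36x² − 87x − 29) ÷ lead(D) = 24x⁶ ÷ 3x³ = 8x³. Subtract (8x³)·D = 24x⁶ − 32x⁵ + 72x⁴ + 56x³. Remainder: 12x⁵ − 43x⁴ + 63x³ − 36x² − 87x − 29.
Step 3: lead(12x⁵ − 43x⁴ + 63x³ − 36x² − 87x − 29) ÷ lead(D) = 12x⁵ ÷ 3x³ = 4x². Subtract (4x²)·D = 12x⁵ − 16x⁴ + 36x³ + 28x². Remainder: −27x⁴ + 27x³ − 64x² − 87x − 29.
Step 4: lead(−27x⁴ + 27x³ − 64x² − 87x − 29) ÷ lead(D) = −27x⁴ ÷ 3x³ = −9x. Subtract (−9x)·D = −27x⁴ + 36x³ − 81x² − 63x. Remainder: −9x³ + 17x² − 24x − 29.
Step 5: lead(−9x³ + 17x² − 24x − 29) ÷ lead(D) = −9x³ ÷ 3x³ = −3. Subtract (−3)·D = −9x³ + 12x² − 27x − 21. Remainder: 5x² + 3x − 8.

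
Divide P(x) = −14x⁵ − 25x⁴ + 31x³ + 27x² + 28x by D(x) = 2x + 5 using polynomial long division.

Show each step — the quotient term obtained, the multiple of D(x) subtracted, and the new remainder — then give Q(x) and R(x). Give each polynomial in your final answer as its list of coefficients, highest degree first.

Q = [-7, 5, 3, 6, -1]; R = [5]

Step 1: lead(−14x⁵ − 25x⁴ + 31x³ + 27x² + 28x) ÷ lead(D) = −14x⁵ ÷ 2x = −7x⁴. Subtract (−7x⁴)·D = −14x⁵ − 35x⁴. Remainder: 10x⁴ + 31x³ + 27x² + 28x.
Step 2: lead(10x⁴ + 31x³ + 27x² + 28x) ÷ lead(D) = 10x⁴ ÷ 2x = 5x³. Subtract (5x³)·D = 10x⁴ + 25x³. Remainder: 6x³ + 27x² + 28x.
Step 3: lead(6x³ + 27x² + 28x) ÷ lead(D) = 6x³ ÷ 2x = 3x². Subtract (3x²)·D = 6x³ + 15x². Remainder: 12x² + 28x.
Step 4: lead(12x² + 28x) ÷ lead(D) = 12x² ÷ 2x = 6x. Subtract (6x)·D = 12x² + 30x. Remainder: −2x.
Step 5: lead(−2x) ÷ lead(D) = −2x ÷ 2x = −1. Subtract (−1)·D = −2x − 5. Remainder: 5.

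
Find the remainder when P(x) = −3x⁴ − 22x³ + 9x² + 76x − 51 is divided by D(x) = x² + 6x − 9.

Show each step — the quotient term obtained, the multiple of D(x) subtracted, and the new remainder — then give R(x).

R(x) = 4x + 3

Step 1: lead(−3x⁴ − 22x³ + 9x² + 76x − 51) ÷ lead(D) = −3x⁴ ÷ x² = −3x². Subtract (−3x²)·D = −3x⁴ − 18x³ + 27x². Remainder: −4x³ − 18x² + 76x − 51.
Step 2: lead(−4x³ − 18x² + 76x − 51) ÷ lead(D) = −4x³ ÷ x² = −4x. Subtract (−4x)·D = −4x³ − 24x² + 36x. Remainder: 6x² + 40x − 51.
Step 3: lead(6x² + 40x − 51) ÷ lead(D) = 6x² ÷ x² = 6. Subtract (6)·D = 6x² + 36x − 54. Remainder: 4x + 3.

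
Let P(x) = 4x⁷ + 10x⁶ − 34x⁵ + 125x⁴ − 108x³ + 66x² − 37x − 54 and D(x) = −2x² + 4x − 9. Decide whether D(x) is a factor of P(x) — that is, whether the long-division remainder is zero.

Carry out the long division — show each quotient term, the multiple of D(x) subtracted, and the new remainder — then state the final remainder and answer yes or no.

Step 1: lead(4x⁷ + 10x⁶ − 34x⁵ + 125x⁴ − 108x³ + 66x² − 37x − 54) ÷ lead(D) = 4x⁷ ÷ −2x² = −2x⁵. Subtract (−2x⁵)·D = 4x⁷ − 8x⁶ + 18x⁵. Remainder: 18x⁶ − 52x⁵ + 125x⁴ − 108x³ + 66x² − 37x − 54.
Step 2: lead(18x⁶ − 52x⁵ + 125x⁴ − 108x³ + 66x² − 37x − 54) ÷ lead(D) = 18x⁶ ÷ −2x² = −9x⁴. Subtract (−9x⁴)·D = 18x⁶ − 36x⁵ + 81x⁴. Remainder: −16x⁵ + 44x⁴ − 108x³ + 66x² − 37x − 54.
Step 3: lead(−16x⁵ + 44x⁴ − 108x³ + 66x² − 37x − 54) ÷ lead(D) = −16x⁵ ÷ −2x² = 8x³. Subtract (8x³)·D = −16x⁵ + 32x⁴ − 72x³. Remainder: 12x⁴ − 36x³ + 66x² − 37x − 54.
Step 4: lead(12x⁴ − 36x³ + 66x² − 37x − 54) ÷ lead(D) = 12x⁴ ÷ −2x² = −6x². Subtract (−6x²)·D = 12x⁴ − 24x³ + 54x². Remainder: −12x³ + 12x² − 37x − 54.
Step 5: lead(−12x³ + 12x² − 37x − 54) ÷ lead(D) = −12x³ ÷ −2x² = 6x. Subtract (6x)·D = −12x³ + 24x² − 54x. Remainder: −12x² + 17x − 54.
Step 6: lead(−12x² + 17x − 54) ÷ lead(D) = −12x² ÷ −2x² = 6. Subtract (6)·D = −12x² + 24x − 54. Remainder: −7x.

R(x) = −7x, so D(x) is not a factor of P(x). no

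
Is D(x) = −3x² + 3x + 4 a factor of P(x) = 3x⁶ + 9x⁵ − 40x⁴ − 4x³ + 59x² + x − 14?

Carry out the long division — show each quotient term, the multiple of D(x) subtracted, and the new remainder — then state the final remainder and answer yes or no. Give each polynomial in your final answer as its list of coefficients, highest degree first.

R = [6], so D(x) is not a factor of P(x). no

Step 1: lead(3x⁶ + 9x⁵ − 40x⁴ − 4x³ + 59x² + x − 14) ÷ lead(D) = 3x⁶ ÷ −3x² = −x⁴. Subtract (−x⁴)·D = 3x⁶ − 3x⁵ − 4x⁴. Remainder: 12x⁵ − 36x⁴ − 4x³ + 59x² + x − 14.
Step 2: lead(12x⁵ − 36x⁴ − 4x³ + 59x² + x − 14) ÷ lead(D) = 12x⁵ ÷ −3x² = −4x³. Subtract (−4x³)·D = 12x⁵ − 12x⁴ − 16x³. Remainder: −24x⁴ + 12x³ + 59x² + x − 14.
Step 3: lead(−24x⁴ + 12x³ + 59x² + x − 14) ÷ lead(D) = −24x⁴ ÷ −3x² = 8x². Subtract (8x²)·D = −24x⁴ + 24x³ + 32x². Remainder: −12x³ + 27x² + x − 14.
Step 4: lead(−12x³ + 27x² + x − 14) ÷ lead(D) = −12x³ ÷ −3x² = 4x. Subtract (4x)·D = −12x³ + 12x² + 16x. Remainder: 15x² − 15x − 14.
Step 5: lead(15x² − 15x − 14) ÷ lead(D) = 15x² ÷ −3x² = −5. Subtract (−5)·D = 15x² − 15x − 20. Remainder: 6.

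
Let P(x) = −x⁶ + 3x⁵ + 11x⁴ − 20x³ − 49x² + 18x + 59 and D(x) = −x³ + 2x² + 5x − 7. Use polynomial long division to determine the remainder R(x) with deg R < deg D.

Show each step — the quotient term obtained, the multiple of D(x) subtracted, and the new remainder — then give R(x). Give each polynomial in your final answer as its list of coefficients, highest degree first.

Step 1: lead(−x⁶ + 3x⁵ + 11x⁴ − 20x³ − 49x² + 18x + 59) ÷ lead(D) = −x⁶ ÷ −x³ = x³. Subtract (x³)·D = −x⁶ + 2x⁵ + 5x⁴ − 7x³. Remainder: x⁵ + 6x⁴ − 13x³ − 49x² + 18x + 59.
Step 2: lead(x⁵ + 6x⁴ − 13x³ − 49x² + 18x + 59) ÷ lead(D) = x⁵ ÷ −x³ = −x². Subtract (−x²)·D = x⁵ − 2x⁴ − 5x³ + 7x². Remainder: 8x⁴ − 8x³ − 56x² + 18x + 59.
Step 3: lead(8x⁴ − 8x³ − 56x² + 18x + 59) ÷ lead(D) = 8x⁴ ÷ −x³ = −8x. Subtract (−8x)·D = 8x⁴ − 16x³ − 40x² + 56x. Remainder: 8x³ − 16x² − 38x + 59.
Step 4: lead(8x³ − 16x² − 38x + 59) ÷ lead(D) = 8x³ ÷ −x³ = −8. Subtract (−8)·D = 8x³ − 16x² − 40x + 56. Remainder: 2x + 3.

R = [2, 3]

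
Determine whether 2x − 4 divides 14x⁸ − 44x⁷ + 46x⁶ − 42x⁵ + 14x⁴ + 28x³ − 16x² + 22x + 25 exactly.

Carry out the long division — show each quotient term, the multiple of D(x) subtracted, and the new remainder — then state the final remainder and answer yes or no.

R(x) = 5, so D(x) is not a factor of P(x). no

Step 1: lead(14x⁸ − 44x⁷ + 46x⁶ − 42x⁵ + 14x⁴ + 28x³ − 16x² + 22x + 25) ÷ lead(D) = 14x⁸ ÷ 2x = 7x⁷. Subtract (7x⁷)·D = 14x⁸ − 28x⁷. Remainder: −16x⁷ + 46x⁶ − 42x⁵ + 14x⁴ + 28x³ − 16x² + 22x + 25.
Step 2: lead(−16x⁷ + 46x⁶ − 42x⁵ + 14x⁴ + 28x³ − 16x² + 22x + 25) ÷ lead(D) = −16x⁷ ÷ 2x = −8x⁶. Subtract (−8x⁶)·D = −16x⁷ + 32x⁶. Remainder: 14x⁶ − 42x⁵ + 14x⁴ + 28x³ − 16x² + 22x + 25.
Step 3: lead(14x⁶ − 42x⁵ + 14x⁴ + 28x³ − 16x² + 22x + 25) ÷ lead(D) = 14x⁶ ÷ 2x = 7x⁵. Subtract (7x⁵)·D = 14x⁶ − 28x⁵. Remainder: −14x⁵ + 14x⁴ + 28x³ − 16x² + 22x + 25.
Step 4: lead(−14x⁵ + 14x⁴ + 28x³ − 16x² + 22x + 25) ÷ lead(D) = −14x⁵ ÷ 2x = −7x⁴. Subtract (−7x⁴)·D = −14x⁵ + 28x⁴. Remainder: −14x⁴ + 28x³ − 16x² + 22x + 25.
Step 5: lead(−14x⁴ + 28x³ − 16x² + 22x + 25) ÷ lead(D) = −14x⁴ ÷ 2x = −7x³. Subtract (−7x³)·D = −14x⁴ + 28x³. Remainder: −16x² + 22x + 25.
Step 6: lead(−16x² + 22x + 25) ÷ lead(D) = −16x² ÷ 2x = −8x. Subtract (−8x)·D = −16x² + 32x. Remainder: −10x + 25.
Step 7: lead(−10x + 25) ÷ lead(D) = −10x ÷ 2x = −5. Subtract (−5)·D = −10x + 20. Remainder: 5.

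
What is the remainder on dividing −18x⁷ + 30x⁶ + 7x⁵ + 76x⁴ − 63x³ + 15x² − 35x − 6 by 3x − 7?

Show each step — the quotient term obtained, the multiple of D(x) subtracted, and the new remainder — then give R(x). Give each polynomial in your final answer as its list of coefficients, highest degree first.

Step 1: lead(−18x⁷ + 30x⁶ + 7x⁵ + 76x⁴ − 63x³ + 15x² − 35x − 6) ÷ lead(D) = −18x⁷ ÷ 3x = −6x⁶. Subtract (−6x⁶)·D = −18x⁷ + 42x⁶. Remainder: −12x⁶ + 7x⁵ + 76x⁴ − 63x³ + 15x² − 35x − 6.
Step 2: lead(−12x⁶ + 7x⁵ + 76x⁴ − 63x³ + 15x² − 35x − 6) ÷ lead(D) = −12x⁶ ÷ 3x = −4x⁵. Subtract (−4x⁵)·D = −12x⁶ + 28x⁵. Remainder: −21x⁵ + 76x⁴ − 63x³ + 15x² − 35x − 6.
Step 3: lead(−21x⁵ + 76x⁴ − 63x³ + 15x² − 35x − 6) ÷ lead(D) = −21x⁵ ÷ 3x = −7x⁴. Subtract (−7x⁴)·D = −21x⁵ + 49x⁴. Remainder: 27x⁴ − 63x³ + 15x² − 35x − 6.
Step 4: lead(27x⁴ − 63x³ + 15x² − 35x − 6) ÷ lead(D) = 27x⁴ ÷ 3x = 9x³. Subtract (9x³)·D = 27x⁴ − 63x³. Remainder: 15x² − 35x − 6.
Step 5: lead(15x² − 35x − 6) ÷ lead(D) = 15x² ÷ 3x = 5x. Subtract (5x)·D = 15x² − 35x. Remainder: −6.

R = [-6]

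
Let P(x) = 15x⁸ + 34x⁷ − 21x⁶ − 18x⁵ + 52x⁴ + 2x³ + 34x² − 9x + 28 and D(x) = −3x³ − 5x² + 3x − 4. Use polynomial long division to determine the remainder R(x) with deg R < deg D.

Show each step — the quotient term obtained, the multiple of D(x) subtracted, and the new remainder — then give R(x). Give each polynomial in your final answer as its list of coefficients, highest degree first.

R = [0]

Step 1: lead(15x⁸ + 34x⁷ − 21x⁶ − 18x⁵ + 52x⁴ + 2x³ + 34x² − 9x + 28) ÷ lead(D) = 15x⁸ ÷ −3x³ = −5x⁵. Subtract (−5x⁵)·D = 15x⁸ + 25x⁷ − 15x⁶ + 20x⁵. Remainder: 9x⁷ − 6x⁶ − 38x⁵ + 52x⁴ + 2x³ + 34x² − 9x + 28.
Step 2: lead(9x⁷ − 6x⁶ − 38x⁵ + 52x⁴ + 2x³ + 34x² − 9x + 28) ÷ lead(D) = 9x⁷ ÷ −3x³ = −3x⁴. Subtract (−3x⁴)·D = 9x⁷ + 15x⁶ − 9x⁵ + 12x⁴. Remainder: −21x⁶ − 29x⁵ + 40x⁴ + 2x³ + 34x² − 9x + 28.
Step 3: lead(−21x⁶ − 29x⁵ + 40x⁴ + 2x³ + 34x² − 9x + 28) ÷ lead(D) = −21x⁶ ÷ −3x³ = 7x³. Subtract (7x³)·D = −21x⁶ − 35x⁵ + 21x⁴ − 28x³. Remainder: 6x⁵ + 19x⁴ + 30x³ + 34x² − 9x + 28.
Step 4: lead(6x⁵ + 19x⁴ + 30x³ + 34x² − 9x + 28) ÷ lead(D) = 6x⁵ ÷ −3x³ = −2x². Subtract (−2x²)·D = 6x⁵ + 10x⁴ − 6x³ + 8x². Remainder: 9x⁴ + 36x³ + 26x² − 9x + 28.
Step 5: lead(9x⁴ + 36x³ + 26x² − 9x + 28) ÷ lead(D) = 9x⁴ ÷ −3x³ = −3x. Subtract (−3x)·D = 9x⁴ + 15x³ − 9x² + 12x. Remainder: 21x³ + 35x² − 21x + 28.
Step 6: lead(21x³ + 35x² − 21x + 28) ÷ lead(D) = 21x³ ÷ −3x³ = −7. Subtract (−7)·D = 21x³ + 35x² − 21x + 28. Remainder: 0.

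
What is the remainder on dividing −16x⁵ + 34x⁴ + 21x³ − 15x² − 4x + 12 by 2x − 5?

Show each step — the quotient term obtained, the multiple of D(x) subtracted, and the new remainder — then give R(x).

Step 1: lead(−16x⁵ + 34x⁴ + 21x³ − 15x² − 4x + 12) ÷ lead(D) = −16x⁵ ÷ 2x = −8x⁴. Subtract (−8x⁴)·D = −16x⁵ + 40x⁴. Remainder: −6x⁴ + 21x³ − 15x² − 4x + 12.
Step 2: lead(−6x⁴ + 21x³ − 15x² − 4x + 12) ÷ lead(D) = −6x⁴ ÷ 2x = −3x³. Subtract (−3x³)·D = −6x⁴ + 15x³. Remainder: 6x³ − 15x² − 4x + 12.
Step 3: lead(6x³ − 15x² − 4x + 12) ÷ lead(D) = 6x³ ÷ 2x = 3x². Subtract (3x²)·D = 6x³ − 15x². Remainder: −4x + 12.
Step 4: lead(−4x + 12) ÷ lead(D) = −4x ÷ 2x = −2. Subtract (−2)·D = −4x + 10. Remainder: 2.

R(x) = 2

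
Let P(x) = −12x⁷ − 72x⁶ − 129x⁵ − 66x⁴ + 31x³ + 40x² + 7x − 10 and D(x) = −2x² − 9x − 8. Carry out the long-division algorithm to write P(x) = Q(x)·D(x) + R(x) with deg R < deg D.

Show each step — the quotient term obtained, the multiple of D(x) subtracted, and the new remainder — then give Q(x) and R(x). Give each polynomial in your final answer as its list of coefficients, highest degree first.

Step 1: lead(−12x⁷ − 72x⁶ − 129x⁵ − 66x⁴ + 31x³ + 40x² + 7x − 10) ÷ lead(D) = −12x⁷ ÷ −2x² = 6x⁵. Subtract (6x⁵)·D = −12x⁷ − 54x⁶ − 48x⁵. Remainder: −18x⁶ − 81x⁵ − 66x⁴ + 31x³ + 40x² + 7x − 10.
Step 2: lead(−18x⁶ − 81x⁵ − 66x⁴ + 31x³ + 40x² + 7x − 10) ÷ lead(D) = −18x⁶ ÷ −2x² = 9x⁴. Subtract (9x⁴)·D = −18x⁶ − 81x⁵ − 72x⁴. Remainder: 6x⁴ + 31x³ + 40x² + 7x − 10.
Step 3: lead(6x⁴ + 31x³ + 40x² + 7x − 10) ÷ lead(D) = 6x⁴ ÷ −2x² = −3x². Subtract (−3x²)·D = 6x⁴ + 27x³ + 24x². Remainder: 4x³ + 16x² + 7x − 10.
Step 4: lead(4x³ + 16x² + 7x − 10) ÷ lead(D) = 4x³ ÷ −2x² = −2x. Subtract (−2x)·D = 4x³ + 18x² + 16x. Remainder: −2x² − 9x − 10.
Step 5: lead(−2x² − 9x − 10) ÷ lead(D) = −2x² ÷ −2x² = 1. Subtract (1)·D = −2x² − 9x − 8. Remainder: −2.

Q = [6, 9, 0, -3, -2, 1]; R = [-2]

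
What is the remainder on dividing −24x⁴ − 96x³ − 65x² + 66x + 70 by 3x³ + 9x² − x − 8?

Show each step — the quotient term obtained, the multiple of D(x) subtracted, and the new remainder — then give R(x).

R(x) = −x² − 6x + 6

Step 1: lead(−24x⁴ − 96x³ − 65x² + 66x + 70) ÷ lead(D) = −24x⁴ ÷ 3x³ = −8x. Subtract (−8x)·D = −24x⁴ − 72x³ + 8x² + 64x. Remainder: −24x³ − 73x² + 2x + 70.
Step 2: lead(−24x³ − 73x² + 2x + 70) ÷ lead(D) = −24x³ ÷ 3x³ = −8. Subtract (−8)·D = −24x³ − 72x² + 8x + 64. Remainder: −x² − 6x + 6.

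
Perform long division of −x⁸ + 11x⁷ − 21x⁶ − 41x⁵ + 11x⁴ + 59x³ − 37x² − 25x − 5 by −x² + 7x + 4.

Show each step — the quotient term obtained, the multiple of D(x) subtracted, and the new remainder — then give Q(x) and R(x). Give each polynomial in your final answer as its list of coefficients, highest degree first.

Step 1: lead(−x⁸ + 11x⁷ − 21x⁶ − 41x⁵ + 11x⁴ + 59x³ − 37x² − 25x − 5) ÷ lead(D) = −x⁸ ÷ −x² = x⁶. Subtract (x⁶)·D = −x⁸ + 7x⁷ + 4x⁶. Remainder: 4x⁷ − 25x⁶ − 41x⁵ + 11x⁴ + 59x³ − 37x² − 25x − 5.
Step 2: lead(4x⁷ − 25x⁶ − 41x⁵ + 11x⁴ + 59x³ − 37x² − 25x − 5) ÷ lead(D) = 4x⁷ ÷ −x² = −4x⁵. Subtract (−4x⁵)·D = 4x⁷ − 28x⁶ − 16x⁵. Remainder: 3x⁶ − 25x⁵ + 11x⁴ + 59x³ − 37x² − 25x − 5.
Step 3: lead(3x⁶ − 25x⁵ + 11x⁴ + 59x³ − 37x² − 25x − 5) ÷ lead(D) = 3x⁶ ÷ −x² = −3x⁴. Subtract (−3x⁴)·D = 3x⁶ − 21x⁵ − 12x⁴. Remainder: −4x⁵ + 23x⁴ + 59x³ − 37x² − 25x − 5.
Step 4: lead(−4x⁵ + 23x⁴ + 59x³ − 37x² − 25x − 5) ÷ lead(D) = −4x⁵ ÷ −x² = 4x³. Subtract (4x³)·D = −4x⁵ + 28x⁴ + 16x³. Remainder: −5x⁴ + 43x³ − 37x² − 25x − 5.
Step 5: lead(−5x⁴ + 43x³ − 37x² − 25x − 5) ÷ lead(D) = −5x⁴ ÷ −x² = 5x². Subtract (5x²)·D = −5x⁴ + 35x³ + 20x². Remainder: 8x³ − 57x² − 25x − 5.
Step 6: lead(8x³ − 57x² − 25x − 5) ÷ lead(D) = 8x³ ÷ −x² = −8x. Subtract (−8x)·D = 8x³ − 56x² − 32x. Remainder: −x² + 7x − 5.
Step 7: lead(−x² + 7x − 5) ÷ lead(D) = −x² ÷ −x² = 1. Subtract (1)·D = −x² + 7x + 4. Remainder: −9.

Q = [1, -4, -3, 4, 5, -8, 1]; R = [-9]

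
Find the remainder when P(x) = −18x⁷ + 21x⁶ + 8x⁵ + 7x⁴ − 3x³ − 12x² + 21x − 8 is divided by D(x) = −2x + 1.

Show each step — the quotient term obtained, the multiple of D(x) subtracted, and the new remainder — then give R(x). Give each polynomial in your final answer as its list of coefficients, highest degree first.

R = [0]

Step 1: lead(−18x⁷ + 21x⁶ + 8x⁵ + 7x⁴ − 3x³ − 12x² + 21x − 8) ÷ lead(D) = −18x⁷ ÷ −2x = 9x⁶. Subtract (9x⁶)·D = −18x⁷ + 9x⁶. Remainder: 12x⁶ + 8x⁵ + 7x⁴ − 3x³ − 12x² + 21x − 8.
Step 2: lead(12x⁶ + 8x⁵ + 7x⁴ − 3x³ − 12x² + 21x − 8) ÷ lead(D) = 12x⁶ ÷ −2x = −6x⁵. Subtract (−6x⁵)·D = 12x⁶ − 6x⁵. Remainder: 14x⁵ + 7x⁴ − 3x³ − 12x² + 21x − 8.
Step 3: lead(14x⁵ + 7x⁴ − 3x³ − 12x² + 21x − 8) ÷ lead(D) = 14x⁵ ÷ −2x = −7x⁴. Subtract (−7x⁴)·D = 14x⁵ − 7x⁴. Remainder: 14x⁴ − 3x³ − 12x² + 21x − 8.
Step 4: lead(14x⁴ − 3x³ − 12x² + 21x − 8) ÷ lead(D) = 14x⁴ ÷ −2x = −7x³. Subtract (−7x³)·D = 14x⁴ − 7x³. Remainder: 4x³ − 12x² + 21x − 8.
Step 5: lead(4x³ − 12x² + 21x − 8) ÷ lead(D) = 4x³ ÷ −2x = −2x². Subtract (−2x²)·D = 4x³ − 2x². Remainder: −10x² + 21x − 8.
Step 6: lead(−10x² + 21x − 8) ÷ lead(D) = −10x² ÷ −2x = 5x. Subtract (5x)·D = −10x² + 5x. Remainder: 16x − 8.
Step 7: lead(16x − 8) ÷ lead(D) = 16x ÷ −2x = −8. Subtract (−8)·D = 16x − 8. Remainder: 0.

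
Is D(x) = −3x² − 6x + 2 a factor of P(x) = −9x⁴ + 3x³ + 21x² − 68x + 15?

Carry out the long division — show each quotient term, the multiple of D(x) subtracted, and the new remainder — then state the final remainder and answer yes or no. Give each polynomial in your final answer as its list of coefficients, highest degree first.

R = [-3], so D(x) is not a factor of P(x). no

Step 1: lead(−9x⁴ + 3x³ + 21x² − 68x + 15) ÷ lead(D) = −9x⁴ ÷ −3x² = 3x². Subtract (3x²)·D = −9x⁴ − 18x³ + 6x². Remainder: 21x³ + 15x² − 68x + 15.
Step 2: lead(21x³ + 15x² − 68x + 15) ÷ lead(D) = 21x³ ÷ −3x² = −7x. Subtract (−7x)·D = 21x³ + 42x² − 14x. Remainder: −27x² − 54x + 15.
Step 3: lead(−27x² − 54x + 15) ÷ lead(D) = −27x² ÷ −3x² = 9. Subtract (9)·D = −27x² − 54x + 18. Remainder: −3.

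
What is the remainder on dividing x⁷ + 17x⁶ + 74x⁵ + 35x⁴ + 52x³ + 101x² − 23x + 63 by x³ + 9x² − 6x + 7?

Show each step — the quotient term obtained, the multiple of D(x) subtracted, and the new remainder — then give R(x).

Step 1: lead(x⁷ + 17x⁶ + 74x⁵ + 35x⁴ + 52x³ + 101x² − 23x + 63) ÷ lead(D) = x⁷ ÷ x³ = x⁴. Subtract (x⁴)·D = x⁷ + 9x⁶ − 6x⁵ + 7x⁴. Remainder: 8x⁶ + 80x⁵ + 28x⁴ + 52x³ + 101x² − 23x + 63.
Step 2: lead(8x⁶ + 80x⁵ + 28x⁴ + 52x³ + 101x² − 23x + 63) ÷ lead(D) = 8x⁶ ÷ x³ = 8x³. Subtract (8x³)·D = 8x⁶ + 72x⁵ − 48x⁴ + 56x³. Remainder: 8x⁵ + 76x⁴ − 4x³ + 101x² − 23x + 63.
Step 3: lead(8x⁵ + 76x⁴ − 4x³ + 101x² − 23x + 63) ÷ lead(D) = 8x⁵ ÷ x³ = 8x². Subtract (8x²)·D = 8x⁵ + 72x⁴ − 48x³ + 56x². Remainder: 4x⁴ + 44x³ + 45x² − 23x + 63.
Step 4: lead(4x⁴ + 44x³ + 45x² − 23x + 63) ÷ lead(D) = 4x⁴ ÷ x³ = 4x. Subtract (4x)·D = 4x⁴ + 36x³ − 24x² + 28x. Remainder: 8x³ + 69x² − 51x + 63.
Step 5: lead(8x³ + 69x² − 51x + 63) ÷ lead(D) = 8x³ ÷ x³ = 8. Subtract (8)·D = 8x³ + 72x² − 48x + 56. Remainder: −3x² − 3x + 7.

R(x) = −3x² − 3x + 7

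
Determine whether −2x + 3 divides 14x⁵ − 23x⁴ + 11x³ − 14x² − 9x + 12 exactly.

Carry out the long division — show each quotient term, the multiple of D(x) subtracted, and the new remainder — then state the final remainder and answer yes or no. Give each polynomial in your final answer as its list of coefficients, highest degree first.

Step 1: lead(14x⁵ − 23x⁴ + 11x³ − 14x² − 9x + 12) ÷ lead(D) = 14x⁵ ÷ −2x = −7x⁴. Subtract (−7x⁴)·D = 14x⁵ − 21x⁴. Remainder: −2x⁴ + 11x³ − 14x² − 9x + 12.
Step 2: lead(−2x⁴ + 11x³ − 14x² − 9x + 12) ÷ lead(D) = −2x⁴ ÷ −2x = x³. Subtract (x³)·D = −2x⁴ + 3x³. Remainder: 8x³ − 14x² − 9x + 12.
Step 3: lead(8x³ − 14x² − 9x + 12) ÷ lead(D) = 8x³ ÷ −2x = −4x². Subtract (−4x²)·D = 8x³ − 12x². Remainder: −2x² − 9x + 12.
Step 4: lead(−2x² − 9x + 12) ÷ lead(D) = −2x² ÷ −2x = x. Subtract (x)·D = −2x² + 3x. Remainder: −12x + 12.
Step 5: lead(−12x + 12) ÷ lead(D) = −12x ÷ −2x = 6. Subtract (6)·D = −12x + 18. Remainder: −6.

R = [-6], so D(x) is not a factor of P(x). no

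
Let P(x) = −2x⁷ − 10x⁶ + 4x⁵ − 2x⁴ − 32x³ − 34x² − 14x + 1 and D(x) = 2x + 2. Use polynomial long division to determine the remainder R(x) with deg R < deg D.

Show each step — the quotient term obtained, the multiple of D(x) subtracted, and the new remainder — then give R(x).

Step 1: lead(−2x⁷ − 10x⁶ + 4x⁵ − 2x⁴ − 32x³ − 34x² − 14x + 1) ÷ lead(D) = −2x⁷ ÷ 2x = −x⁶. Subtract (−x⁶)·D = −2x⁷ − 2x⁶. Remainder: −8x⁶ + 4x⁵ − 2x⁴ − 32x³ − 34x² − 14x + 1.
Step 2: lead(−8x⁶ + 4x⁵ − 2x⁴ − 32x³ − 34x² − 14x + 1) ÷ lead(D) = −8x⁶ ÷ 2x = −4x⁵. Subtract (−4x⁵)·D = −8x⁶ − 8x⁵. Remainder: 12x⁵ − 2x⁴ − 32x³ − 34x² − 14x + 1.
Step 3: lead(12x⁵ − 2x⁴ − 32x³ − 34x² − 14x + 1) ÷ lead(D) = 12x⁵ ÷ 2x = 6x⁴. Subtract (6x⁴)·D = 12x⁵ + 12x⁴. Remainder: −14x⁴ − 32x³ − 34x² − 14x + 1.
Step 4: lead(−14x⁴ − 32x³ − 34x² − 14x + 1) ÷ lead(D) = −14x⁴ ÷ 2x = −7x³. Subtract (−7x³)·D = −14x⁴ − 14x³. Remainder: −18x³ − 34x² − 14x + 1.
Step 5: lead(−18x³ − 34x² − 14x + 1) ÷ lead(D) = −18x³ ÷ 2x = −9x². Subtract (−9x²)·D = −18x³ − 18x². Remainder: −16x² − 14x + 1.
Step 6: lead(−16x² − 14x + 1) ÷ lead(D) = −16x² ÷ 2x = −8x. Subtract (−8x)·D = −16x² − 16x. Remainder: 2x + 1.
Step 7: lead(2x + 1) ÷ lead(D) = 2x ÷ 2x = 1. Subtract (1)·D = 2x + 2. Remainder: −1.

R(x) = −1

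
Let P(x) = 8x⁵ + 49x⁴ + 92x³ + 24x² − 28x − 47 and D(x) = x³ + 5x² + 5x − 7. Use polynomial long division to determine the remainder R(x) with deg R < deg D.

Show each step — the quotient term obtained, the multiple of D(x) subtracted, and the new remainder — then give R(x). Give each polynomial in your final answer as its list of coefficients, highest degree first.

Step 1: lead(8x⁵ + 49x⁴ + 92x³ + 24x² − 28x − 47) ÷ lead(D) = 8x⁵ ÷ x³ = 8x². Subtract (8x²)·D = 8x⁵ + 40x⁴ + 40x³ − 56x². Remainder: 9x⁴ + 52x³ + 80x² − 28x − 47.
Step 2: lead(9x⁴ + 52x³ + 80x² − 28x − 47) ÷ lead(D) = 9x⁴ ÷ x³ = 9x. Subtract (9x)·D = 9x⁴ + 45x³ + 45x² − 63x. Remainder: 7x³ + 35x² + 35x − 47.
Step 3: lead(7x³ + 35x² + 35x − 47) ÷ lead(D) = 7x³ ÷ x³ = 7. Subtract (7)·D = 7x³ + 35x² + 35x − 49. Remainder: 2.

R = [2]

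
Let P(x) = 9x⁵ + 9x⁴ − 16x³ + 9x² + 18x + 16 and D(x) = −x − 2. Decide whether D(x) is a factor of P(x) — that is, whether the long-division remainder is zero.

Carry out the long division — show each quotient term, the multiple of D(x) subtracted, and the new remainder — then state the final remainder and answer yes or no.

R(x) = 0, so D(x) is a factor of P(x). yes

Step 1: lead(9x⁵ + 9x⁴ − 16x³ + 9x² + 18x + 16) ÷ lead(D) = 9x⁵ ÷ −x = −9x⁴. Subtract (−9x⁴)·D = 9x⁵ + 18x⁴. Remainder: −9x⁴ − 16x³ + 9x² + 18x + 16.
Step 2: lead(−9x⁴ − 16x³ + 9x² + 18x + 16) ÷ lead(D) = −9x⁴ ÷ −x = 9x³. Subtract (9x³)·D = −9x⁴ − 18x³. Remainder: 2x³ + 9x² + 18x + 16.
Step 3: lead(2x³ + 9x² + 18x + 16) ÷ lead(D) = 2x³ ÷ −x = −2x². Subtract (−2x²)·D = 2x³ + 4x². Remainder: 5x² + 18x + 16.
Step 4: lead(5x² + 18x + 16) ÷ lead(D) = 5x² ÷ −x = −5x. Subtract (−5x)·D = 5x² + 10x. Remainder: 8x + 16.
Step 5: lead(8x + 16) ÷ lead(D) = 8x ÷ −x = −8. Subtract (−8)·D = 8x + 16. Remainder: 0.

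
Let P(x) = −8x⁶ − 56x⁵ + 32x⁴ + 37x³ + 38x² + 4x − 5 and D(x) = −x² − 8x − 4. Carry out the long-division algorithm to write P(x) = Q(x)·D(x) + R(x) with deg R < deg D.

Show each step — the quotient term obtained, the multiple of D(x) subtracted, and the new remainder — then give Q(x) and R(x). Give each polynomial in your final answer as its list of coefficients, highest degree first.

Q = [8, -8, 0, -5, 2]; R = [3]

Step 1: lead(−8x⁶ − 56x⁵ + 32x⁴ + 37x³ + 38x² + 4x − 5) ÷ lead(D) = −8x⁶ ÷ −x² = 8x⁴. Subtract (8x⁴)·D = −8x⁶ − 64x⁵ − 32x⁴. Remainder: 8x⁵ + 64x⁴ + 37x³ + 38x² + 4x − 5.
Step 2: lead(8x⁵ + 64x⁴ + 37x³ + 38x² + 4x − 5) ÷ lead(D) = 8x⁵ ÷ −x² = −8x³. Subtract (−8x³)·D = 8x⁵ + 64x⁴ + 32x³. Remainder: 5x³ + 38x² + 4x − 5.
Step 3: lead(5x³ + 38x² + 4x − 5) ÷ lead(D) = 5x³ ÷ −x² = −5x. Subtract (−5x)·D = 5x³ + 40x² + 20x. Remainder: −2x² − 16x − 5.
Step 4: lead(−2x² − 16x − 5) ÷ lead(D) = −2x² ÷ −x² = 2. Subtract (2)·D = −2x² − 16x − 8. Remainder: 3.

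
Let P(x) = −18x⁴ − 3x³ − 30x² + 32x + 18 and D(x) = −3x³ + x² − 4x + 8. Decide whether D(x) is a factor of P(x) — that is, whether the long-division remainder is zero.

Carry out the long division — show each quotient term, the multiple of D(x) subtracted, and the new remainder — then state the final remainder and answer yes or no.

Step 1: lead(−18x⁴ − 3x³ − 30x² + 32x + 18) ÷ lead(D) = −18x⁴ ÷ −3x³ = 6x. Subtract (6x)·D = −18x⁴ + 6x³ − 24x² + 48x. Remainder: −9x³ − 6x² − 16x + 18.
Step 2: lead(−9x³ − 6x² − 16x + 18) ÷ lead(D) = −9x³ ÷ −3x³ = 3. Subtract (3)·D = −9x³ + 3x² − 12x + 24. Remainder: −9x² − 4x − 6.

R(x) = −9x² − 4x − 6, so D(x) is not a factor of P(x). no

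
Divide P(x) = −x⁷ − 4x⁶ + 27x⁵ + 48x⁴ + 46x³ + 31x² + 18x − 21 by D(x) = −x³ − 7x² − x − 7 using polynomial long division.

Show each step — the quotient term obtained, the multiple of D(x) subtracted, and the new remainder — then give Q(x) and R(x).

Step 1: lead(−x⁷ − 4x⁶ + 27x⁵ + 48x⁴ + 46x³ + 31x² + 18x − 21) ÷ lead(D) = −x⁷ ÷ −x³ = x⁴. Subtract (x⁴)·D = −x⁷ − 7x⁶ − x⁵ − 7x⁴. Remainder: 3x⁶ + 28x⁵ + 55x⁴ + 46x³ + 31x² + 18x − 21.
Step 2: lead(3x⁶ + 28x⁵ + 55x⁴ + 46x³ + 31x² + 18x − 21) ÷ lead(D) = 3x⁶ ÷ −x³ = −3x³. Subtract (−3x³)·D = 3x⁶ + 21x⁵ + 3x⁴ + 21x³. Remainder: 7x⁵ + 52x⁴ + 25x³ + 31x² + 18x − 21.
Step 3: lead(7x⁵ + 52x⁴ + 25x³ + 31x² + 18x − 21) ÷ lead(D) = 7x⁵ ÷ −x³ = −7x². Subtract (−7x²)·D = 7x⁵ + 49x⁴ + 7x³ + 49x². Remainder: 3x⁴ + 18x³ − 18x² + 18x − 21.
Step 4: lead(3x⁴ + 18x³ − 18x² + 18x − 21) ÷ lead(D) = 3x⁴ ÷ −x³ = −3x. Subtract (−3x)·D = 3x⁴ + 21x³ + 3x² + 21x. Remainder: −3x³ − 21x² − 3x − 21.
Step 5: lead(−3x³ − 21x² − 3x − 21) ÷ lead(D) = −3x³ ÷ −x³ = 3. Subtract (3)·D = −3x³ − 21x² − 3x − 21. Remainder: 0.

Q(x) = x⁴ − 3x³ − 7x² − 3x + 3; R(x) = 0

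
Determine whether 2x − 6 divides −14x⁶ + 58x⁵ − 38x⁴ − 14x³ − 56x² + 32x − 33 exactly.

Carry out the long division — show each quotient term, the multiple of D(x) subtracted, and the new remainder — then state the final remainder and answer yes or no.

R(x) = −9, so D(x) is not a factor of P(x). no

Step 1: lead(−14x⁶ + 58x⁵ − 38x⁴ − 14x³ − 56x² + 32x − 33) ÷ lead(D) = −14x⁶ ÷ 2x = −7x⁵. Subtract (−7x⁵)·D = −14x⁶ + 42x⁵. Remainder: 16x⁵ − 38x⁴ − 14x³ − 56x² + 32x − 33.
Step 2: lead(16x⁵ − 38x⁴ − 14x³ − 56x² + 32x − 33) ÷ lead(D) = 16x⁵ ÷ 2x = 8x⁴. Subtract (8x⁴)·D = 16x⁵ − 48x⁴. Remainder: 10x⁴ − 14x³ − 56x² + 32x − 33.
Step 3: lead(10x⁴ − 14x³ − 56x² + 32x − 33) ÷ lead(D) = 10x⁴ ÷ 2x = 5x³. Subtract (5x³)·D = 10x⁴ − 30x³. Remainder: 16x³ − 56x² + 32x − 33.
Step 4: lead(16x³ − 56x² + 32x − 33) ÷ lead(D) = 16x³ ÷ 2x = 8x². Subtract (8x²)·D = 16x³ − 48x². Remainder: −8x² + 32x − 33.
Step 5: lead(−8x² + 32x − 33) ÷ lead(D) = −8x² ÷ 2x = −4x. Subtract (−4x)·D = −8x² + 24x. Remainder: 8x − 33.
Step 6: lead(8x − 33) ÷ lead(D) = 8x ÷ 2x = 4. Subtract (4)·D = 8x − 24. Remainder: −9.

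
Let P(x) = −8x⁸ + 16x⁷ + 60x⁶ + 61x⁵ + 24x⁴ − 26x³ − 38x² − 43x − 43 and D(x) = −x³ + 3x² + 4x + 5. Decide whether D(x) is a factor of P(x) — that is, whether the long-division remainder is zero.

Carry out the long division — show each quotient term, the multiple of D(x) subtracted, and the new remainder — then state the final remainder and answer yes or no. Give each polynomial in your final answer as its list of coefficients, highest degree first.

R = [-8], so D(x) is not a factor of P(x). no

Step 1: lead(−8x⁸ + 16x⁷ + 60x⁶ + 61x⁵ + 24x⁴ − 26x³ − 38x² − 43x − 43) ÷ lead(D) = −8x⁸ ÷ −x³ = 8x⁵. Subtract (8x⁵)·D = −8x⁸ + 24x⁷ + 32x⁶ + 40x⁵. Remainder: −8x⁷ + 28x⁶ + 21x⁵ + 24x⁴ − 26x³ − 38x² − 43x − 43.
Step 2: lead(−8x⁷ + 28x⁶ + 21x⁵ + 24x⁴ − 26x³ − 38x² − 43x − 43) ÷ lead(D) = −8x⁷ ÷ −x³ = 8x⁴. Subtract (8x⁴)·D = −8x⁷ + 24x⁶ + 32x⁵ + 40x⁴. Remainder: 4x⁶ − 11x⁵ − 16x⁴ − 26x³ − 38x² − 43x − 43.
Step 3: lead(4x⁶ − 11x⁵ − 16x⁴ − 26x³ − 38x² − 43x − 43) ÷ lead(D) = 4x⁶ ÷ −x³ = −4x³. Subtract (−4x³)·D = 4x⁶ − 12x⁵ − 16x⁴ − 20x³. Remainder: x⁵ − 6x³ − 38x² − 43x − 43.
Step 4: lead(x⁵ − 6x³ − 38x² − 43x − 43) ÷ lead(D) = x⁵ ÷ −x³ = −x². Subtract (−x²)·D = x⁵ − 3x⁴ − 4x³ − 5x². Remainder: 3x⁴ − 2x³ − 33x² − 43x − 43.
Step 5: lead(3x⁴ − 2x³ − 33x² − 43x − 43) ÷ lead(D) = 3x⁴ ÷ −x³ = −3x. Subtract (−3x)·D = 3x⁴ − 9x³ − 12x² − 15x. Remainder: 7x³ − 21x² − 28x − 43.
Step 6: lead(7x³ − 21x² − 28x − 43) ÷ lead(D) = 7x³ ÷ −x³ = −7. Subtract (−7)·D = 7x³ − 21x² − 28x − 35. Remainder: −8.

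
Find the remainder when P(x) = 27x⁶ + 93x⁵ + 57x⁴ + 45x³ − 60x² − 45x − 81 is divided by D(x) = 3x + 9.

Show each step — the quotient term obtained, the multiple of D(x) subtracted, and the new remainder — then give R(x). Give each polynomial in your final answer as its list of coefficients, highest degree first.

R = [0]

Step 1: lead(27x⁶ + 93x⁵ + 57x⁴ + 45x³ − 60x² − 45x − 81) ÷ lead(D) = 27x⁶ ÷ 3x = 9x⁵. Subtract (9x⁵)·D = 27x⁶ + 81x⁵. Remainder: 12x⁵ + 57x⁴ + 45x³ − 60x² − 45x − 81.
Step 2: lead(12x⁵ + 57x⁴ + 45x³ − 60x² − 45x − 81) ÷ lead(D) = 12x⁵ ÷ 3x = 4x⁴. Subtract (4x⁴)·D = 12x⁵ + 36x⁴. Remainder: 21x⁴ + 45x³ − 60x² − 45x − 81.
Step 3: lead(21x⁴ + 45x³ − 60x² − 45x − 81) ÷ lead(D) = 21x⁴ ÷ 3x = 7x³. Subtract (7x³)·D = 21x⁴ + 63x³. Remainder: −18x³ − 60x² − 45x − 81.
Step 4: lead(−18x³ − 60x² − 45x − 81) ÷ lead(D) = −18x³ ÷ 3x = −6x². Subtract (−6x²)·D = −18x³ − 54x². Remainder: −6x² − 45x − 81.
Step 5: lead(−6x² − 45x − 81) ÷ lead(D) = −6x² ÷ 3x = −2x. Subtract (−2x)·D = −6x² − 18x. Remainder: −27x − 81.
Step 6: lead(−27x − 81) ÷ lead(D) = −27x ÷ 3x = −9. Subtract (−9)·D = −27x − 81. Remainder: 0.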